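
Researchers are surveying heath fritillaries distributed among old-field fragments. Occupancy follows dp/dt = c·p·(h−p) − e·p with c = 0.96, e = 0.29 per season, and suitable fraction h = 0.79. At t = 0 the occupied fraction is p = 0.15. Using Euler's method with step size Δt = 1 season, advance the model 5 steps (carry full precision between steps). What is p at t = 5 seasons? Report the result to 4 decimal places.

0.4071

Update rule: p ← p + [c·p·(h−p) − e·p]·Δt with Δt = 1.
step 1: Δp = +0.04866, p = 0.19866
step 2: Δp = +0.05517, p = 0.25383
step 3: Δp = +0.05704, p = 0.31087
step 4: Δp = +0.05284, p = 0.36370
step 5: Δp = +0.04337, p = 0.40707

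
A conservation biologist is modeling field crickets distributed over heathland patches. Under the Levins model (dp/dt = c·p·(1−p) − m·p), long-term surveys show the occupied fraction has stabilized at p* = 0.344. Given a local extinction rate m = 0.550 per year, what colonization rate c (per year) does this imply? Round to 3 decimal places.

At equilibrium c(1−p*) = m, so c = m/(1−p*).
c = 0.550/(1 − 0.344) = 0.550/0.6560 = 0.8384.

0.838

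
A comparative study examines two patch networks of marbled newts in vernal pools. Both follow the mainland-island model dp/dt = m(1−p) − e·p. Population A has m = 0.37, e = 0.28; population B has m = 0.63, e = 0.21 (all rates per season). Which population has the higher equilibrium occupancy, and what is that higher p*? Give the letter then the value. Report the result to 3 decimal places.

B, 0.750

A: p*_A = m/(m+e) = 0.37/0.6500 = 0.5692.
B: p*_B = 0.63/0.8400 = 0.7500.
B is higher at 0.7500.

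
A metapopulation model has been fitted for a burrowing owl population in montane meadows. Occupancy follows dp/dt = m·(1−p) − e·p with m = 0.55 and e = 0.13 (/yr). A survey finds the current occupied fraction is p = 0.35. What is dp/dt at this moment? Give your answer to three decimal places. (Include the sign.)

Colonization term: m·(1−p) = 0.55×0.6500 = 0.35750.
Extinction term: e·p = 0.04550.
dp/dt = 0.35750 − 0.04550 = 0.31200.

0.312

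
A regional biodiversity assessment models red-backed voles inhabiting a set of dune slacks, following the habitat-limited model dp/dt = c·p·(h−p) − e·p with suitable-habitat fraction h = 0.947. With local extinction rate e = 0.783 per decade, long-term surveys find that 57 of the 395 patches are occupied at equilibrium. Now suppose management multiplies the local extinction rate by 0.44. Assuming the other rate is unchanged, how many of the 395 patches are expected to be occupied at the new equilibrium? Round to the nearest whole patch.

235

Observed p* = 57/395 = 0.14430.
Balance c(h−p*) = e gives c = e/(0.947 − 0.14430) = 0.783/0.80270 = 0.97546.
New p* = 0.947 − e/c = 0.947 − 0.34452/0.97546 = 0.59381.
Expected occupied = 395 × 0.59381 = 234.55 ≈ 235.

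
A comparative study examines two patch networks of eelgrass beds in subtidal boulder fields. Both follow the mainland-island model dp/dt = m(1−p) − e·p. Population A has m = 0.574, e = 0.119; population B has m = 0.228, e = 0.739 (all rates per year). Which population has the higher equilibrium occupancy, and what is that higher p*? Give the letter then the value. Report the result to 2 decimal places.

A, 0.83

A: p*_A = m/(m+e) = 0.574/0.6930 = 0.8283.
B: p*_B = 0.228/0.9670 = 0.2358.
A is higher at 0.8283.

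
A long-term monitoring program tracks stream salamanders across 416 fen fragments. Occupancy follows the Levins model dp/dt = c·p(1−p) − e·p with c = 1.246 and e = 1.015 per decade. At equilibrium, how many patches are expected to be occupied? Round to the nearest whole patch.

77

p* = 1 − e/c = 1 − 1.015/1.246 = 0.1854.
Expected occupied patches = N × p* = 416 × 0.1854 = 77.12 ≈ 77.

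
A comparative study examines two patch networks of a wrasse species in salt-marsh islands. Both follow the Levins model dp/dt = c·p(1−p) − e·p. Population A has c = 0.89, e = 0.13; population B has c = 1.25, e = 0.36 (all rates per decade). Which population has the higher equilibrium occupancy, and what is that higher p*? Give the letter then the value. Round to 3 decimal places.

A, 0.854

A: p*_A = 1 − 0.13/0.89 = 0.8539.
B: p*_B = 1 − 0.36/1.25 = 0.7120.
A is higher at 0.8539.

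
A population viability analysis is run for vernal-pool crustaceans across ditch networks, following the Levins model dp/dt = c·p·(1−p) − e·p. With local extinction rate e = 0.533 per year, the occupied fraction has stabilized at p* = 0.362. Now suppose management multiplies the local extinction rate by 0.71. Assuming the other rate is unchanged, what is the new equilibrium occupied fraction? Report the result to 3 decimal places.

Balance c(1−p*) = e gives c = e/(1 − 0.36200) = 0.533/0.63800 = 0.83542.
New p* = 1 − e/c = 1 − 0.37843/0.83542 = 0.54702.

0.547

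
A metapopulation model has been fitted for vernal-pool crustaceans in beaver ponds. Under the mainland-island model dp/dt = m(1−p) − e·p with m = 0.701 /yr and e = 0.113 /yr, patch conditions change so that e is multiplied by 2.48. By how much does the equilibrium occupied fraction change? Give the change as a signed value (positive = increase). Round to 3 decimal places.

Before: p* = 0.701/(0.701+0.113) = 0.8612.
After: m = 0.701, e = 0.28024; p* = 0.701/0.9812 = 0.7144.
Δp* = 0.7144 − 0.8612 = -0.1468.

-0.147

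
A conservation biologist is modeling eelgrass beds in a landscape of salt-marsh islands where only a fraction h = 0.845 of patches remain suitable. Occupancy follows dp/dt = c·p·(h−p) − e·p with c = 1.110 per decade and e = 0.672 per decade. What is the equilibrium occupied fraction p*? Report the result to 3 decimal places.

0.240

Setting dp/dt = 0 and dividing by p* gives c·(h−p*) = e.
So p* = h − e/c = 0.845 − 0.672/1.110 = 0.845 − 0.6054 = 0.2396.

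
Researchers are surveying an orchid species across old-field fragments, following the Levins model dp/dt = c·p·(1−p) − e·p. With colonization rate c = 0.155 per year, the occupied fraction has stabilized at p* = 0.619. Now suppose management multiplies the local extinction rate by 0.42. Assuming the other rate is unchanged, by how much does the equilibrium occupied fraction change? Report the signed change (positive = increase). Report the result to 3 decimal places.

Balance c(1−p*) = e gives e = 0.155×(1 − 0.61900) = 0.05906.
New p* = 1 − e/c = 1 − 0.02481/0.15500 = 0.83994.
Δp* = 0.83994 − 0.61900 = +0.22094.

0.221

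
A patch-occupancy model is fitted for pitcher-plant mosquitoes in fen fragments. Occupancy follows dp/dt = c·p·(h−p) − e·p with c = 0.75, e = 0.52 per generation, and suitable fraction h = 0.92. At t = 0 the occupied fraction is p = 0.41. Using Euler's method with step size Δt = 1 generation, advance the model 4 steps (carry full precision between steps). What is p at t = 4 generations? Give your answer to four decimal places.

0.2817

Update rule: p ← p + [c·p·(h−p) − e·p]·Δt with Δt = 1.
p: 0.41000 → 0.35362  (Δp = -0.05638)
p: 0.35362 → 0.31995  (Δp = -0.03367)
p: 0.31995 → 0.29757  (Δp = -0.02239)
p: 0.29757 → 0.28174  (Δp = -0.01582)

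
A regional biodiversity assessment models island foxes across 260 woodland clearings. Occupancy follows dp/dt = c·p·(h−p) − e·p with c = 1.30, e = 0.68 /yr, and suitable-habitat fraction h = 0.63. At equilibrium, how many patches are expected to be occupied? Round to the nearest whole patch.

28

p* = h − e/c = 0.63 − 0.5231 = 0.1069.
Expected occupied patches = N × p* = 260 × 0.1069 = 27.80 ≈ 28.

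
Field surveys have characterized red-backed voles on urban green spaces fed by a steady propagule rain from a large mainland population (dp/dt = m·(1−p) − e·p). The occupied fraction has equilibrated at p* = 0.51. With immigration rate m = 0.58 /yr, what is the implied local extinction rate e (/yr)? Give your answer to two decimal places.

At equilibrium m(1−p*) = e·p*, so e = m(1−p*)/p*.
e = 0.58 × 0.4900 / 0.51 = 0.5573.

0.56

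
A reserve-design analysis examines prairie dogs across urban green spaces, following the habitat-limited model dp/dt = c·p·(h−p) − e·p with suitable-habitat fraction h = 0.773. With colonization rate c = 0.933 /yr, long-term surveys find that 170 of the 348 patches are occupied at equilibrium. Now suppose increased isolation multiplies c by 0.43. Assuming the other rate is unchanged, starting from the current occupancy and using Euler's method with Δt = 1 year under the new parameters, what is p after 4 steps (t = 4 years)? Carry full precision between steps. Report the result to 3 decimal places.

Observed p* = 170/348 = 0.48851.
Balance c(h−p*) = e gives e = 0.933×(0.773 − 0.48851) = 0.26543.
Starting from p₀ = 0.48851; update p ← p + (dp/dt)·Δt with the new parameters.
step 1: Δp = -0.07391, p = 0.41460
step 2: Δp = -0.05043, p = 0.36416
step 3: Δp = -0.03693, p = 0.32723
step 4: Δp = -0.02834, p = 0.29890

0.299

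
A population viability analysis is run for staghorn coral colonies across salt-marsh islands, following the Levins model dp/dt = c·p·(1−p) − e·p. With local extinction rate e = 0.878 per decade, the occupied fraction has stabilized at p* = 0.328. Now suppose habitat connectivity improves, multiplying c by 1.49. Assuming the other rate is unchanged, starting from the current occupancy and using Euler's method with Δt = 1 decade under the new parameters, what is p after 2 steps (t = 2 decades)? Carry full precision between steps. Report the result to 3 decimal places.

Balance c(1−p*) = e gives c = e/(1 − 0.32800) = 0.878/0.67200 = 1.30655.
Starting from p₀ = 0.32800; update p ← p + (dp/dt)·Δt with the new parameters.
p: 0.32800 → 0.46911  (Δp = +0.14111)
p: 0.46911 → 0.54206  (Δp = +0.07295)

0.542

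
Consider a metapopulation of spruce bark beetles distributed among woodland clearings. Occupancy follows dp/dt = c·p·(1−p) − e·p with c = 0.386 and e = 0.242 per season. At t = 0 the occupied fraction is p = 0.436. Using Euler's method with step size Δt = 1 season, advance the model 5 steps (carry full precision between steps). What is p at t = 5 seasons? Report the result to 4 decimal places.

Update rule: p ← p + [c·p·(1−p) − e·p]·Δt with Δt = 1.
p: 0.43600 → 0.42541  (Δp = -0.01059)
p: 0.42541 → 0.41681  (Δp = -0.00860)
p: 0.41681 → 0.40977  (Δp = -0.00704)
p: 0.40977 → 0.40396  (Δp = -0.00581)
p: 0.40396 → 0.39914  (Δp = -0.00482)

0.3991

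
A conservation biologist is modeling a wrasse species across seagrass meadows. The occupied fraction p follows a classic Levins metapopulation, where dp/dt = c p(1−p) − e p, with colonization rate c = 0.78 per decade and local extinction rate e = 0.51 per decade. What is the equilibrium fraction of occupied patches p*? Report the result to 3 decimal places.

0.346

Setting dp/dt = 0 and dividing through by p* gives c·(1−p*) = e.
So p* = 1 − e/c = 1 − 0.51/0.78 = 1 − 0.6538 = 0.3462.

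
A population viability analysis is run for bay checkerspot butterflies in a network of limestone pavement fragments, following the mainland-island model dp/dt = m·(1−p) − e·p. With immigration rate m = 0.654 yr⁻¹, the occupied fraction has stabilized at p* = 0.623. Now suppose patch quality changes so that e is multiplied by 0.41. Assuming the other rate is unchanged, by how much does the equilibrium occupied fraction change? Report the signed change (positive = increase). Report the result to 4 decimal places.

Balance m(1−p*) = e·p* gives e = m(1−p*)/p* = 0.654×0.37700/0.62300 = 0.39576.
New p* = m/(m+e) = 0.65400/(0.65400+0.16226) = 0.80122.
Δp* = 0.80122 − 0.62300 = +0.17822.

0.1782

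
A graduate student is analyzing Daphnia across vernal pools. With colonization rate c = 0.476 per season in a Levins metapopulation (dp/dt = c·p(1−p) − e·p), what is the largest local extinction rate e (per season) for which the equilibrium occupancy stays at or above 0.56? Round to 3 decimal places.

0.209

1 − e/c ≥ 0.56 ⇒ e ≤ c(1 − 0.56) = 0.476 × 0.4400.
e_max = 0.2094.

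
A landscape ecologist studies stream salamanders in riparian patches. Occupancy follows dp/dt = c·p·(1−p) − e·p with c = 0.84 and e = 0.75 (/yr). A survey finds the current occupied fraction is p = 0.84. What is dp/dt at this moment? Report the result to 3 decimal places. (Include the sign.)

Colonization term: c·p·(1−p) = 0.84×0.84×0.1600 = 0.11290.
Extinction term: e·p = 0.63000.
dp/dt = 0.11290 − 0.63000 = -0.51710.

-0.517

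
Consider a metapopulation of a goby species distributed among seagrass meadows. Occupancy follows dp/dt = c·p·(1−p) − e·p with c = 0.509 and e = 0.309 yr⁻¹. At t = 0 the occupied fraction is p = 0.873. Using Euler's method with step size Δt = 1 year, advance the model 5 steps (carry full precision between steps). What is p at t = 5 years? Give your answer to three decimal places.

Update rule: p ← p + [c·p·(1−p) − e·p]·Δt with Δt = 1.
step 1: Δp = -0.21332, p = 0.65968
step 2: Δp = -0.08957, p = 0.57011
step 3: Δp = -0.05142, p = 0.51869
step 4: Δp = -0.03320, p = 0.48549
step 5: Δp = -0.02287, p = 0.46262

0.463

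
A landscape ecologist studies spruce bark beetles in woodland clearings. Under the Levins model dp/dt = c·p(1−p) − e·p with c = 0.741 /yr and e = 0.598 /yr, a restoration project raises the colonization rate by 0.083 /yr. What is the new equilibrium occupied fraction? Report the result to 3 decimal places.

0.274

Before: p* = 1 − 0.598/0.741 = 0.1930.
After the change, c = 0.824, e = 0.598, so p* = 1 − 0.598/0.824 = 0.2743.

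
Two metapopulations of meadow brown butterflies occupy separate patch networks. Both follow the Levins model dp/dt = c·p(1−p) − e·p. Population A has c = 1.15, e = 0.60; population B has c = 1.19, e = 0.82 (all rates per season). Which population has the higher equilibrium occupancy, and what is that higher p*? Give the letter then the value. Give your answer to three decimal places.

A, 0.478

A: p*_A = 1 − 0.60/1.15 = 0.4783.
B: p*_B = 1 − 0.82/1.19 = 0.3109.
A is higher at 0.4783.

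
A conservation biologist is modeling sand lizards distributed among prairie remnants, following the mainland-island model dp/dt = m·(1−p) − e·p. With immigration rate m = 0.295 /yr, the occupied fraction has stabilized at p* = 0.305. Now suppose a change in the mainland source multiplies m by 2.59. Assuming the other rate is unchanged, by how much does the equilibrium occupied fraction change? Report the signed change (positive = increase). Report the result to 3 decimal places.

Balance m(1−p*) = e·p* gives e = m(1−p*)/p* = 0.295×0.69500/0.30500 = 0.67221.
New p* = m/(m+e) = 0.76405/(0.76405+0.67221) = 0.53197.
Δp* = 0.53197 − 0.30500 = +0.22697.

0.227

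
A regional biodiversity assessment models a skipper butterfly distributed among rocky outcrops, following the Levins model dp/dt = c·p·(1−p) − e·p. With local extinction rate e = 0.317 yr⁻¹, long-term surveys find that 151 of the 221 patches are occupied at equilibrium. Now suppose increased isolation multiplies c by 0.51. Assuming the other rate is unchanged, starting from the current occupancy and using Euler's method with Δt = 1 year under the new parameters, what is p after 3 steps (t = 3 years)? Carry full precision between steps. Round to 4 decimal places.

0.4817

Observed p* = 151/221 = 0.68326.
Balance c(1−p*) = e gives c = e/(1 − 0.68326) = 0.317/0.31674 = 1.00081.
Starting from p₀ = 0.68326; update p ← p + (dp/dt)·Δt with the new parameters.
  1  |  dp/dt·Δt = -0.106130  |  p_1 = 0.577127
  2  |  dp/dt·Δt = -0.058382  |  p_2 = 0.518746
  3  |  dp/dt·Δt = -0.037018  |  p_3 = 0.481728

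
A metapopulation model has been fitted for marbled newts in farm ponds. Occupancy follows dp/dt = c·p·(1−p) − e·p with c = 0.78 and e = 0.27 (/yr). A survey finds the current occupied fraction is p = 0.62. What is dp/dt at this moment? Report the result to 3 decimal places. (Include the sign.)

0.016

Colonization term: c·p·(1−p) = 0.78×0.62×0.3800 = 0.18377.
Extinction term: e·p = 0.16740.
dp/dt = 0.18377 − 0.16740 = 0.01637.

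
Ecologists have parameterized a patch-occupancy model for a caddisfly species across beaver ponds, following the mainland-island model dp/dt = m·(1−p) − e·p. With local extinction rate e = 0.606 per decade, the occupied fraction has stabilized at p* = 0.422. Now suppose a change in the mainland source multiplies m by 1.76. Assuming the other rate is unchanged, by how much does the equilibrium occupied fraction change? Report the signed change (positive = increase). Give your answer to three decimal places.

0.140

Balance m(1−p*) = e·p* gives m = e·p*/(1−p*) = 0.606×0.42200/0.57800 = 0.44244.
New p* = m/(m+e) = 0.77869/(0.77869+0.60600) = 0.56236.
Δp* = 0.56236 − 0.42200 = +0.14036.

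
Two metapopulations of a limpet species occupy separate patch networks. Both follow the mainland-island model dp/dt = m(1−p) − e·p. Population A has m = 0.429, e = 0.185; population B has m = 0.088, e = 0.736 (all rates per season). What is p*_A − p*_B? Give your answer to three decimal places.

0.592

A: p*_A = m/(m+e) = 0.429/0.6140 = 0.6987.
B: p*_B = 0.088/0.8240 = 0.1068.
p*_A − p*_B = 0.6987 − 0.1068 = 0.5919.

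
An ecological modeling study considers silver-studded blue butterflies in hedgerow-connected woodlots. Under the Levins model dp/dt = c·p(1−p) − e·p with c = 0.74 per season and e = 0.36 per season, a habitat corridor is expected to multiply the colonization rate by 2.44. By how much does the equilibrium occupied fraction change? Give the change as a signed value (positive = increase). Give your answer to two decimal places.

Before: p* = 1 − 0.36/0.74 = 0.5135.
After the change, c = 1.8056, e = 0.36, so p* = 1 − 0.36/1.8056 = 0.8006.
Δp* = 0.8006 − 0.5135 = +0.2871.

0.29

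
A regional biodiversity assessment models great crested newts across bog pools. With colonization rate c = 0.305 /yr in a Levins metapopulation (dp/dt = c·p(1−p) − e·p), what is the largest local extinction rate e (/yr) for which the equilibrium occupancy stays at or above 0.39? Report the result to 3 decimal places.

1 − e/c ≥ 0.39 ⇒ e ≤ c(1 − 0.39) = 0.305 × 0.6100.
e_max = 0.1860.

0.186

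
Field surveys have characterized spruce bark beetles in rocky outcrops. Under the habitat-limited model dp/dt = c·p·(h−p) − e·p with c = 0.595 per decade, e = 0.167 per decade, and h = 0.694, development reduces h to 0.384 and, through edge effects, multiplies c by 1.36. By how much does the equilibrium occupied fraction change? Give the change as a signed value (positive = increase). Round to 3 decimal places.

Before: p* = h − e/c = 0.694 − 0.167/0.595 = 0.694 − 0.2807 = 0.4133.
After: c = 0.8092, e = 0.167, h = 0.384; p* = 0.384 − 0.167/0.8092 = 0.1776.
Δp* = 0.1776 − 0.4133 = -0.2357.

-0.236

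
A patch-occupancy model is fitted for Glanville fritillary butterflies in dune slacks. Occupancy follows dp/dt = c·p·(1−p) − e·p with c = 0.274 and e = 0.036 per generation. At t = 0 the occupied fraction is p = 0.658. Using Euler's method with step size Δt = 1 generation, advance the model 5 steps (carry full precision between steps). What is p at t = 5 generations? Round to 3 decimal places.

0.799

Update rule: p ← p + [c·p·(1−p) − e·p]·Δt with Δt = 1.
p: 0.65800 → 0.69597  (Δp = +0.03797)
p: 0.69597 → 0.72889  (Δp = +0.03292)
p: 0.72889 → 0.75680  (Δp = +0.02790)
p: 0.75680 → 0.77998  (Δp = +0.02319)
p: 0.77998 → 0.79893  (Δp = +0.01894)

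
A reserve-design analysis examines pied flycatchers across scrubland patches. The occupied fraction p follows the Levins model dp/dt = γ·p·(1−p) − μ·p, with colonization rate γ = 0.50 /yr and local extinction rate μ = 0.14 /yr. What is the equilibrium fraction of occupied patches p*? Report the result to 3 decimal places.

0.720

Setting dp/dt = 0 and dividing through by p* gives γ·(1−p*) = μ.
So p* = 1 − μ/γ = 1 − 0.14/0.50 = 1 − 0.2800 = 0.7200.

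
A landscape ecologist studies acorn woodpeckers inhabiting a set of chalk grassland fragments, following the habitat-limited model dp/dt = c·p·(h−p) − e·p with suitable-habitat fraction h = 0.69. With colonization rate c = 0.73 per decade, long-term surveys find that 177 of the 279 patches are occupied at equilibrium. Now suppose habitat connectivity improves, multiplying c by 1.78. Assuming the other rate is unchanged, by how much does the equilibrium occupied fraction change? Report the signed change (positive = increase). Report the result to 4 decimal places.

Observed p* = 177/279 = 0.63441.
Balance c(h−p*) = e gives e = 0.73×(0.69 − 0.63441) = 0.04058.
New p* = 0.69 − e/c = 0.69 − 0.04058/1.29940 = 0.65877.
Δp* = 0.65877 − 0.63441 = +0.02436.

0.0244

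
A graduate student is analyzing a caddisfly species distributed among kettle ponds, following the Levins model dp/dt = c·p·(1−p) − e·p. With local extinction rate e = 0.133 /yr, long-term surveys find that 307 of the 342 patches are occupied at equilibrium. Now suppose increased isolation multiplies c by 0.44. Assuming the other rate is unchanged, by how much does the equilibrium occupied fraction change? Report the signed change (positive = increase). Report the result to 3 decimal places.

Observed p* = 307/342 = 0.89766.
Balance c(1−p*) = e gives c = e/(1 − 0.89766) = 0.133/0.10234 = 1.29959.
New p* = 1 − e/c = 1 − 0.13300/0.57182 = 0.76741.
Δp* = 0.76741 − 0.89766 = -0.13025.

-0.130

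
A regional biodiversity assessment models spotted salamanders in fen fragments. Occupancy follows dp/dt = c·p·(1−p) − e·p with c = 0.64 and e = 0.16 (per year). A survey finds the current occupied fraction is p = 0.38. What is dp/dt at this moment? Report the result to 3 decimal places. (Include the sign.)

Colonization term: c·p·(1−p) = 0.64×0.38×0.6200 = 0.15078.
Extinction term: e·p = 0.06080.
dp/dt = 0.15078 − 0.06080 = 0.08998.

0.090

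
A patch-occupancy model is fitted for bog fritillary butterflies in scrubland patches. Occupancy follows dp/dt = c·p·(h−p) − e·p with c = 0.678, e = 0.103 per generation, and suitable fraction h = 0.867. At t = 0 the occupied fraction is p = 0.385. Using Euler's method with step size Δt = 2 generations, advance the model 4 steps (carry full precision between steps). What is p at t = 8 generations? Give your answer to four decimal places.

Update rule: p ← p + [c·p·(h−p) − e·p]·Δt with Δt = 2.
step 1: Δp = +0.17232, p = 0.55732
step 2: Δp = +0.11922, p = 0.67655
step 3: Δp = +0.03535, p = 0.71190
step 4: Δp = +0.00307, p = 0.71497

0.7150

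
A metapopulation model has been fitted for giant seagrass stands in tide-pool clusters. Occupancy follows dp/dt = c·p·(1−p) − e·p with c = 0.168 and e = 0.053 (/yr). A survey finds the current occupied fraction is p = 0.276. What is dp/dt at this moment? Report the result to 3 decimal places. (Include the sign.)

0.019

Colonization term: c·p·(1−p) = 0.168×0.276×0.7240 = 0.03357.
Extinction term: e·p = 0.01463.
dp/dt = 0.03357 − 0.01463 = 0.01894.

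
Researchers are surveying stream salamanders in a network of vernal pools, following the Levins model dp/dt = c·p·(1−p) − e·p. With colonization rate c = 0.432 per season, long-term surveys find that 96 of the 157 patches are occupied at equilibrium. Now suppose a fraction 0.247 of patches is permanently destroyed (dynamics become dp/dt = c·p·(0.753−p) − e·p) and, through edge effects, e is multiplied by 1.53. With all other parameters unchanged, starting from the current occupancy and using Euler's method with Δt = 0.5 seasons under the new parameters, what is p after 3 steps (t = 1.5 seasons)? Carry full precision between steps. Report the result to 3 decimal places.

Observed p* = 96/157 = 0.61146.
Balance c(1−p*) = e gives e = 0.432×(1 − 0.61146) = 0.16785.
Starting from p₀ = 0.61146; update p ← p + (dp/dt)·Δt with the new parameters.
step 1: Δp = -0.05982, p = 0.55164
step 2: Δp = -0.04684, p = 0.50480
step 3: Δp = -0.03776, p = 0.46705

0.467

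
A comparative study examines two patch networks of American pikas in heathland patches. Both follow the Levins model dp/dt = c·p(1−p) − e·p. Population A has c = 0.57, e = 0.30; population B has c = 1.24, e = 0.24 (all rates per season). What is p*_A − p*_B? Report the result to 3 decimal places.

-0.333

A: p*_A = 1 − 0.30/0.57 = 0.4737.
B: p*_B = 1 − 0.24/1.24 = 0.8065.
p*_A − p*_B = 0.4737 − 0.8065 = -0.3328.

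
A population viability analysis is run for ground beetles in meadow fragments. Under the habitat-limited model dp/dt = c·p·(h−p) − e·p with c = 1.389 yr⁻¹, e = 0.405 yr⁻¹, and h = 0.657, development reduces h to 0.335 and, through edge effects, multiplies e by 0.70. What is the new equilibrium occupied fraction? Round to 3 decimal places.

0.131

Before: p* = h − e/c = 0.657 − 0.405/1.389 = 0.657 − 0.2916 = 0.3654.
After: c = 1.389, e = 0.2835, h = 0.335; p* = 0.335 − 0.2835/1.389 = 0.1309.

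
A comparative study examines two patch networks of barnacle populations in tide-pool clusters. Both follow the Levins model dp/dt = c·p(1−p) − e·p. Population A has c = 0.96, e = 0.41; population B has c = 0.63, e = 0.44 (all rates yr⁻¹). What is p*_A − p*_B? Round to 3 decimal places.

A: p*_A = 1 − 0.41/0.96 = 0.5729.
B: p*_B = 1 − 0.44/0.63 = 0.3016.
p*_A − p*_B = 0.5729 − 0.3016 = 0.2713.

0.271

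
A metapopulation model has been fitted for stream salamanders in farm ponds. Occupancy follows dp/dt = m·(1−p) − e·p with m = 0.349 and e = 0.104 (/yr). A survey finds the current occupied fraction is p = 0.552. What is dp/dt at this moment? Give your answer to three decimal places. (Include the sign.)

Colonization term: m·(1−p) = 0.349×0.4480 = 0.15635.
Extinction term: e·p = 0.05741.
dp/dt = 0.15635 − 0.05741 = 0.09894.

0.099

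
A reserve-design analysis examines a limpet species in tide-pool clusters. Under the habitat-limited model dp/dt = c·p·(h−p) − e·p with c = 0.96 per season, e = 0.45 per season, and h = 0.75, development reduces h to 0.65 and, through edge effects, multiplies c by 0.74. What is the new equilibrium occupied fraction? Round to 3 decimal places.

Before: p* = h − e/c = 0.75 − 0.45/0.96 = 0.75 − 0.4688 = 0.2812.
After: c = 0.7104, e = 0.45, h = 0.65; p* = 0.65 − 0.45/0.7104 = 0.0166.

0.017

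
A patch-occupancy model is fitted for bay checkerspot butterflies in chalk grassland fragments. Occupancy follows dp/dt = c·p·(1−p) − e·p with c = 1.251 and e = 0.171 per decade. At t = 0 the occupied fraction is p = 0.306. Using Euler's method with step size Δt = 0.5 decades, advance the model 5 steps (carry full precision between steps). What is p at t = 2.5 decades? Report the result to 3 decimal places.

Update rule: p ← p + [c·p·(1−p) − e·p]·Δt with Δt = 0.5.
t = 0.5: p = 0.30600 + (+0.10667) = 0.41267
t = 1: p = 0.41267 + (+0.11632) = 0.52899
t = 1.5: p = 0.52899 + (+0.11062) = 0.63961
t = 2: p = 0.63961 + (+0.08950) = 0.72911
t = 2.5: p = 0.72911 + (+0.06120) = 0.79031

0.790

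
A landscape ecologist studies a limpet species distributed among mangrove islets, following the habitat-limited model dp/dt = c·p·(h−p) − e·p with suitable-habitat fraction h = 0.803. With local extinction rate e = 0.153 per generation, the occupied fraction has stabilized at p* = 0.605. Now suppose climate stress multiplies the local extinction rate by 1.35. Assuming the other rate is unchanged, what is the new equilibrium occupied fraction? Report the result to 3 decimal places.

Balance c(h−p*) = e gives c = e/(0.803 − 0.60500) = 0.153/0.19800 = 0.77273.
New p* = 0.803 − e/c = 0.803 − 0.20655/0.77273 = 0.53570.

0.536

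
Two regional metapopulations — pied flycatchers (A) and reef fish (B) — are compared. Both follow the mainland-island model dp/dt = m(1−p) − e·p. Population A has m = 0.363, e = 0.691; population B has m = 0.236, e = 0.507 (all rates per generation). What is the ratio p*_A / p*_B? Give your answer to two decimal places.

A: p*_A = m/(m+e) = 0.363/1.0540 = 0.3444.
B: p*_B = 0.236/0.7430 = 0.3176.
p*_A / p*_B = 0.3444/0.3176 = 1.0843.

1.08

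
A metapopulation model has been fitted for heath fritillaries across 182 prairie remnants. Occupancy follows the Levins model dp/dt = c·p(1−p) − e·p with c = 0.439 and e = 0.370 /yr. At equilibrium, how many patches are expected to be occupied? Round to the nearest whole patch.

29

p* = 1 − e/c = 1 − 0.370/0.439 = 0.1572.
Expected occupied patches = N × p* = 182 × 0.1572 = 28.61 ≈ 29.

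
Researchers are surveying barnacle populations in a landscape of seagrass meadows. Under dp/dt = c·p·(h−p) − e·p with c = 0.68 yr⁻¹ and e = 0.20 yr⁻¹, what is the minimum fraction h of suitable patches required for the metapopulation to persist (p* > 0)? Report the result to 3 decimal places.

0.294

p* = h − e/c is positive only when h > e/c.
h_min = e/c = 0.20/0.68 = 0.2941.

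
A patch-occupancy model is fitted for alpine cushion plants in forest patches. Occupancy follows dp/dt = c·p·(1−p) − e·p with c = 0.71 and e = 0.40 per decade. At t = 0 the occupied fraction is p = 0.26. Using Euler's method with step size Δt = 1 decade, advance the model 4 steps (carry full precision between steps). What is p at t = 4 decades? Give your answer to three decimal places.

Update rule: p ← p + [c·p·(1−p) − e·p]·Δt with Δt = 1.
  1  |  dp/dt·Δt = +0.032604  |  p_1 = 0.292604
  2  |  dp/dt·Δt = +0.029919  |  p_2 = 0.322523
  3  |  dp/dt·Δt = +0.026127  |  p_3 = 0.348650
  4  |  dp/dt·Δt = +0.021776  |  p_4 = 0.370426

0.370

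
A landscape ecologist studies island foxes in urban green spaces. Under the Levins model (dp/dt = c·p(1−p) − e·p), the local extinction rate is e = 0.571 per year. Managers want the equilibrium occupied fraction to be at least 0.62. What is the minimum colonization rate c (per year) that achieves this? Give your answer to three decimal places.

p* = 1 − e/c ≥ 0.62 requires e/c ≤ 0.3800, i.e. c ≥ e/0.3800.
c_min = 0.571/0.3800 = 1.5026.

1.503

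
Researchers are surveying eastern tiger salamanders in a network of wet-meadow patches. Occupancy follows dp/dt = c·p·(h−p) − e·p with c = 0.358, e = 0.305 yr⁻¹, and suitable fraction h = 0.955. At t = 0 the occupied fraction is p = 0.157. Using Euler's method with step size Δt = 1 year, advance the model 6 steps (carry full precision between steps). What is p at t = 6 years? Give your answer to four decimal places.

0.1418

Update rule: p ← p + [c·p·(h−p) − e·p]·Δt with Δt = 1.
t = 1: p = 0.15700 + (-0.00303) = 0.15397
t = 2: p = 0.15397 + (-0.00281) = 0.15116
t = 3: p = 0.15116 + (-0.00260) = 0.14856
t = 4: p = 0.14856 + (-0.00242) = 0.14614
t = 5: p = 0.14614 + (-0.00225) = 0.14388
t = 6: p = 0.14388 + (-0.00210) = 0.14178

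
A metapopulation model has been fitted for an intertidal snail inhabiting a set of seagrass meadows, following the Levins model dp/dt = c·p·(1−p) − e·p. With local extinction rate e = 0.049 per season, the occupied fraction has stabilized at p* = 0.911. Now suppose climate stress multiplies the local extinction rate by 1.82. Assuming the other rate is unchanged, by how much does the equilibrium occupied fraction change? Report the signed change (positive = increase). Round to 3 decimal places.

Balance c(1−p*) = e gives c = e/(1 − 0.91100) = 0.049/0.08900 = 0.55056.
New p* = 1 − e/c = 1 − 0.08918/0.55056 = 0.83802.
Δp* = 0.83802 − 0.91100 = -0.07298.

-0.073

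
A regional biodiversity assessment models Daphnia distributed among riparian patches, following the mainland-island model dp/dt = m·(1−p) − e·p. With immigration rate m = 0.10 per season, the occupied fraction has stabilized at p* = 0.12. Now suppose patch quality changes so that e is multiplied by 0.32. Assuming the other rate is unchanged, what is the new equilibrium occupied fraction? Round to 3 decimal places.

0.299

Balance m(1−p*) = e·p* gives e = m(1−p*)/p* = 0.10×0.88000/0.12000 = 0.73333.
New p* = m/(m+e) = 0.10000/(0.10000+0.23467) = 0.29880.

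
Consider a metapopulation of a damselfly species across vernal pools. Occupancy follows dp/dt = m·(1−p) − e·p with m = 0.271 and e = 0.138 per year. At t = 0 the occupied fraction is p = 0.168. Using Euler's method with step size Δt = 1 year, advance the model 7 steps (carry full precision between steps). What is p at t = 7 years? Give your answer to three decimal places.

Update rule: p ← p + [m·(1−p) − e·p]·Δt with Δt = 1.
p: 0.16800 → 0.37029  (Δp = +0.20229)
p: 0.37029 → 0.48984  (Δp = +0.11955)
p: 0.48984 → 0.56050  (Δp = +0.07066)
p: 0.56050 → 0.60225  (Δp = +0.04176)
p: 0.60225 → 0.62693  (Δp = +0.02468)
p: 0.62693 → 0.64152  (Δp = +0.01459)
p: 0.64152 → 0.65014  (Δp = +0.00862)

0.650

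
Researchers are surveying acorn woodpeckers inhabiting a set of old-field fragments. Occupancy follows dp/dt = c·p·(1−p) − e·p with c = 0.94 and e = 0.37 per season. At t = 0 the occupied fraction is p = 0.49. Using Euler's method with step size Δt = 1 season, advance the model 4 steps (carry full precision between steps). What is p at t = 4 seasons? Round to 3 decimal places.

0.600

Update rule: p ← p + [c·p·(1−p) − e·p]·Δt with Δt = 1.
p: 0.49000 → 0.54361  (Δp = +0.05361)
p: 0.54361 → 0.57568  (Δp = +0.03208)
p: 0.57568 → 0.59230  (Δp = +0.01661)
p: 0.59230 → 0.60014  (Δp = +0.00784)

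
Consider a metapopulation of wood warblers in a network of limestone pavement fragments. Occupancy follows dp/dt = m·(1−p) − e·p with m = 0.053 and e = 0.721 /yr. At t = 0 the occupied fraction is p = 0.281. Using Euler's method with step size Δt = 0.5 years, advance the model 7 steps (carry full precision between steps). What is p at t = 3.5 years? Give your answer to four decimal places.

Update rule: p ← p + [m·(1−p) − e·p]·Δt with Δt = 0.5.
t = 0.5: p = 0.28100 + (-0.08225) = 0.19875
t = 1: p = 0.19875 + (-0.05042) = 0.14834
t = 1.5: p = 0.14834 + (-0.03091) = 0.11743
t = 2: p = 0.11743 + (-0.01895) = 0.09848
t = 2.5: p = 0.09848 + (-0.01161) = 0.08687
t = 3: p = 0.08687 + (-0.00712) = 0.07975
t = 3.5: p = 0.07975 + (-0.00436) = 0.07539

0.0754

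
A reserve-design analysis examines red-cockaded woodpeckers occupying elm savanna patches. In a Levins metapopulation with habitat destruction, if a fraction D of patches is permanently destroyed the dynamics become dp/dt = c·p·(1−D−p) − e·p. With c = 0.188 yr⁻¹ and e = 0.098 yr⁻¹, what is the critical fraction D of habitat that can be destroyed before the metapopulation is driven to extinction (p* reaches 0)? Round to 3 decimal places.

0.479

The nontrivial equilibrium is p* = (1−D) − e/c; extinction occurs when this hits zero.
So D_crit = 1 − e/c = 1 − 0.098/0.188 = 1 − 0.5213 = 0.4787.
Note this equals the original equilibrium occupancy — the Levins extinction-debt result.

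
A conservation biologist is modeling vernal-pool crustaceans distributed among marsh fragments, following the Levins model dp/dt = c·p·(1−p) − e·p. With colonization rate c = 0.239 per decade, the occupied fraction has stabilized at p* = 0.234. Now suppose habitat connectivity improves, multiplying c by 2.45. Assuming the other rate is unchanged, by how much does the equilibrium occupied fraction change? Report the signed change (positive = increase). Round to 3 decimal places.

0.453

Balance c(1−p*) = e gives e = 0.239×(1 − 0.23400) = 0.18307.
New p* = 1 − e/c = 1 − 0.18307/0.58555 = 0.68735.
Δp* = 0.68735 − 0.23400 = +0.45335.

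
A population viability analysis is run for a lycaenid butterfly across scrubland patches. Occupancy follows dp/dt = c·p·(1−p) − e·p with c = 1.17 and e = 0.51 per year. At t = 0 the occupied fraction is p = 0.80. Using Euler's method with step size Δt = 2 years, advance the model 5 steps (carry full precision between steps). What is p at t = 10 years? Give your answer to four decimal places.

0.5650

Update rule: p ← p + [c·p·(1−p) − e·p]·Δt with Δt = 2.
p: 0.80000 → 0.35840  (Δp = -0.44160)
p: 0.35840 → 0.53091  (Δp = +0.17251)
p: 0.53091 → 0.57215  (Δp = +0.04123)
p: 0.57215 → 0.56138  (Δp = -0.01077)
p: 0.56138 → 0.56496  (Δp = +0.00358)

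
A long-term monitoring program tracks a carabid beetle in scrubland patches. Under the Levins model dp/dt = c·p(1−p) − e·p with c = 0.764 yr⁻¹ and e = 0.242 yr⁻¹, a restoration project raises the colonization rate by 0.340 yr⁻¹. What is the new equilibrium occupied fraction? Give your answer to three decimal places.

Before: p* = 1 − 0.242/0.764 = 0.6832.
After the change, c = 1.104, e = 0.242, so p* = 1 − 0.242/1.104 = 0.7808.

0.781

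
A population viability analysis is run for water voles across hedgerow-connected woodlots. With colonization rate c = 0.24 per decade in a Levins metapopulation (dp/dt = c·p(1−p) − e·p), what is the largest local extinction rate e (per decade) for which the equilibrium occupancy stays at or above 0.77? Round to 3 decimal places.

0.055

1 − e/c ≥ 0.77 ⇒ e ≤ c(1 − 0.77) = 0.24 × 0.2300.
e_max = 0.0552.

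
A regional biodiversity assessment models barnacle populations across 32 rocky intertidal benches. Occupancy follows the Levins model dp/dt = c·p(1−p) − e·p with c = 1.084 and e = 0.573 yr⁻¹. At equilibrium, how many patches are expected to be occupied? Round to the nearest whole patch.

p* = 1 − e/c = 1 − 0.573/1.084 = 0.4714.
Expected occupied patches = N × p* = 32 × 0.4714 = 15.08 ≈ 15.

15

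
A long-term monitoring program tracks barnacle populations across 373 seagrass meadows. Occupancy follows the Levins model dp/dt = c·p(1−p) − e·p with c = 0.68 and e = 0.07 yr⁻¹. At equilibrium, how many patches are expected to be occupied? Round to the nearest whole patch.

335

p* = 1 − e/c = 1 − 0.07/0.68 = 0.8971.
Expected occupied patches = N × p* = 373 × 0.8971 = 334.60 ≈ 335.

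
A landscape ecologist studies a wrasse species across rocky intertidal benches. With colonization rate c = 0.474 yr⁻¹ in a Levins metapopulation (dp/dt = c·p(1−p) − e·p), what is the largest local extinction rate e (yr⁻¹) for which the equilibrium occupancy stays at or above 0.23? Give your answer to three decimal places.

1 − e/c ≥ 0.23 ⇒ e ≤ c(1 − 0.23) = 0.474 × 0.7700.
e_max = 0.3650.

0.365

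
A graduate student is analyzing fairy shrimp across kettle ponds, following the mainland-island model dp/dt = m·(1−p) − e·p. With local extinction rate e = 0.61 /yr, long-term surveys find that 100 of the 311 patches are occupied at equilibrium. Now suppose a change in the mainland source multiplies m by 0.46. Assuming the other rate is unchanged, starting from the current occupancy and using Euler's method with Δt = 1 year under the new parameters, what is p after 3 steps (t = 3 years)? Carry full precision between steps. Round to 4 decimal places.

0.1814

Observed p* = 100/311 = 0.32154.
Balance m(1−p*) = e·p* gives m = e·p*/(1−p*) = 0.61×0.32154/0.67846 = 0.28910.
Starting from p₀ = 0.32154; update p ← p + (dp/dt)·Δt with the new parameters.
t = 1: p = 0.32154 + (-0.10592) = 0.21563
t = 2: p = 0.21563 + (-0.02722) = 0.18840
t = 3: p = 0.18840 + (-0.00700) = 0.18141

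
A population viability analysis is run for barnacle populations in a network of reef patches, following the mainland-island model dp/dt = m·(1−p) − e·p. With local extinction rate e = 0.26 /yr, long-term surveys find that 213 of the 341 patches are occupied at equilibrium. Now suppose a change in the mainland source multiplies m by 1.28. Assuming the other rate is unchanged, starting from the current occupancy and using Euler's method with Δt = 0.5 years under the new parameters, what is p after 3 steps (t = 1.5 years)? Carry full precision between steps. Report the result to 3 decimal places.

0.669

Observed p* = 213/341 = 0.62463.
Balance m(1−p*) = e·p* gives m = e·p*/(1−p*) = 0.26×0.62463/0.37537 = 0.43266.
Starting from p₀ = 0.62463; update p ← p + (dp/dt)·Δt with the new parameters.
p: 0.62463 → 0.64737  (Δp = +0.02274)
p: 0.64737 → 0.66086  (Δp = +0.01349)
p: 0.66086 → 0.66885  (Δp = +0.00800)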